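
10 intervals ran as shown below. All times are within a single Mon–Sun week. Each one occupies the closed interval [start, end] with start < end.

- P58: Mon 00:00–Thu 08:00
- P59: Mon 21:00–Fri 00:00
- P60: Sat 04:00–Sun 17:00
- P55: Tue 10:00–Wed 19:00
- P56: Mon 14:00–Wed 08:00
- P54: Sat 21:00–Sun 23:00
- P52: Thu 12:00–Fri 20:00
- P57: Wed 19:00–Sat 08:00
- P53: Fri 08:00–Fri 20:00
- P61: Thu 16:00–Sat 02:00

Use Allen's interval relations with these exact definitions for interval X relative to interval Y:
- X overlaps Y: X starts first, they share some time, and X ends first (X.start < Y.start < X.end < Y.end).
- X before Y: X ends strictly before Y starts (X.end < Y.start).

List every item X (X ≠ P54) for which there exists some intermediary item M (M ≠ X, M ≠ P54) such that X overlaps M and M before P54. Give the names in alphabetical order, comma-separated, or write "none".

Target P54 = [Sat 21:00, Sun 23:00].
Intermediaries M with M before P54: P52, P53, P55, P56, P57, P58, P59, P61.
Via P52 — items with X overlaps P52: P59.
Via P53 — items with X overlaps P53: none.
Via P55 — items with X overlaps P55: P56.
Via P56 — items with X overlaps P56: none.
Via P57 — items with X overlaps P57: P58, P59.
Via P58 — items with X overlaps P58: none.
Via P59 — items with X overlaps P59: P56, P58.
Via P61 — items with X overlaps P61: P52, P59.
Union: P52, P56, P58, P59.

P52, P56, P58, P59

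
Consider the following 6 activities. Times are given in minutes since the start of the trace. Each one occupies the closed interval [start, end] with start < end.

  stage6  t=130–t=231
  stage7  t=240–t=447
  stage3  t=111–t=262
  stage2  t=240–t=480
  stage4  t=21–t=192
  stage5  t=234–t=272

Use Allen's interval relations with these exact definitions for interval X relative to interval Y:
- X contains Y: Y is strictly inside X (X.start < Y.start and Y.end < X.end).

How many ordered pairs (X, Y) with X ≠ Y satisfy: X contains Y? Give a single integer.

Checking all 30 ordered pairs for relation 'contains'; matching pairs in alphabetical order:
(stage3, stage6): stage3 contains stage6 ✓
Count: 1.

1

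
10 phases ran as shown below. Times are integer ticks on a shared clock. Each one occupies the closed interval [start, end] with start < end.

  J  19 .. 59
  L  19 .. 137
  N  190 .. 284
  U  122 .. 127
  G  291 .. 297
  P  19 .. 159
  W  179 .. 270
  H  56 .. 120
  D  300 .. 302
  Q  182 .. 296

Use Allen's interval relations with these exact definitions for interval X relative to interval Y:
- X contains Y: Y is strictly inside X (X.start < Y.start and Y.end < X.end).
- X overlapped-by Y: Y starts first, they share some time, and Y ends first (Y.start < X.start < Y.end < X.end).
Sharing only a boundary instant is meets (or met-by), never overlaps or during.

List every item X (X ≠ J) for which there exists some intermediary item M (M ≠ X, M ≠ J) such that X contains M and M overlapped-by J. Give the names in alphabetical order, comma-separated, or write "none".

Target J = [19, 59].
Intermediaries M with M overlapped-by J: H.
Via H — items with X contains H: L, P.
Union: L, P.

L, P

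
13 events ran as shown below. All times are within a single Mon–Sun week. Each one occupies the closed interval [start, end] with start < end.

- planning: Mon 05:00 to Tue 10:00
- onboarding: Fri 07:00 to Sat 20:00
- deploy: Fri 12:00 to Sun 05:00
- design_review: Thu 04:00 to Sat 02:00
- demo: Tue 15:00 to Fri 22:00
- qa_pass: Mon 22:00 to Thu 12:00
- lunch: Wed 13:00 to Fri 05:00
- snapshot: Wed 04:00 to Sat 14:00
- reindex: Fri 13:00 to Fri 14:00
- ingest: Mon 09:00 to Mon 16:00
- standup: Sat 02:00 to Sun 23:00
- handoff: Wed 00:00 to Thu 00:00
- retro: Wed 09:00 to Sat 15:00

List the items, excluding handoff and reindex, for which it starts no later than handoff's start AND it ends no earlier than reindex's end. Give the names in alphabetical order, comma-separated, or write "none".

Conditions: its start is no later than handoff's start (X.start <= Wed 00:00) AND its end is no earlier than reindex's end (X.end >= Fri 14:00).
demo: start Tue 15:00 <= Wed 00:00? ✓; end Fri 22:00 >= Fri 14:00? ✓ → yes.
deploy: start Fri 12:00 <= Wed 00:00? ✗; end Sun 05:00 >= Fri 14:00? ✓ → no.
design_review: start Thu 04:00 <= Wed 00:00? ✗; end Sat 02:00 >= Fri 14:00? ✓ → no.
ingest: start Mon 09:00 <= Wed 00:00? ✓; end Mon 16:00 >= Fri 14:00? ✗ → no.
lunch: start Wed 13:00 <= Wed 00:00? ✗; end Fri 05:00 >= Fri 14:00? ✗ → no.
onboarding: start Fri 07:00 <= Wed 00:00? ✗; end Sat 20:00 >= Fri 14:00? ✓ → no.
planning: start Mon 05:00 <= Wed 00:00? ✓; end Tue 10:00 >= Fri 14:00? ✗ → no.
qa_pass: start Mon 22:00 <= Wed 00:00? ✓; end Thu 12:00 >= Fri 14:00? ✗ → no.
retro: start Wed 09:00 <= Wed 00:00? ✗; end Sat 15:00 >= Fri 14:00? ✓ → no.
snapshot: start Wed 04:00 <= Wed 00:00? ✗; end Sat 14:00 >= Fri 14:00? ✓ → no.
standup: start Sat 02:00 <= Wed 00:00? ✗; end Sun 23:00 >= Fri 14:00? ✓ → no.
Result: demo.

demo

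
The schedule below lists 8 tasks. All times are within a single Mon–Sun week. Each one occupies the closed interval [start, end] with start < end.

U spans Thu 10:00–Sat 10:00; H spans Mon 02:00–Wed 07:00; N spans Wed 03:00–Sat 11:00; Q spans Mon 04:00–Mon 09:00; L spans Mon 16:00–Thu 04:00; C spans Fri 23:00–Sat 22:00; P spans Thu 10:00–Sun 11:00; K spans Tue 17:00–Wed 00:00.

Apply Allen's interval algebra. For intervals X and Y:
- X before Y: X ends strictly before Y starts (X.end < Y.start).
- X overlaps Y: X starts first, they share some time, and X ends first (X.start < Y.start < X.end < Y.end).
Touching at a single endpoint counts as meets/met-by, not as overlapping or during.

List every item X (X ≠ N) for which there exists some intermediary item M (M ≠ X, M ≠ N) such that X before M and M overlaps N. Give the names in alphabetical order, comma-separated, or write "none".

Target N = [Wed 03:00, Sat 11:00].
Intermediaries M with M overlaps N: H, L.
Via H — items with X before H: none.
Via L — items with X before L: Q.
Union: Q.

Q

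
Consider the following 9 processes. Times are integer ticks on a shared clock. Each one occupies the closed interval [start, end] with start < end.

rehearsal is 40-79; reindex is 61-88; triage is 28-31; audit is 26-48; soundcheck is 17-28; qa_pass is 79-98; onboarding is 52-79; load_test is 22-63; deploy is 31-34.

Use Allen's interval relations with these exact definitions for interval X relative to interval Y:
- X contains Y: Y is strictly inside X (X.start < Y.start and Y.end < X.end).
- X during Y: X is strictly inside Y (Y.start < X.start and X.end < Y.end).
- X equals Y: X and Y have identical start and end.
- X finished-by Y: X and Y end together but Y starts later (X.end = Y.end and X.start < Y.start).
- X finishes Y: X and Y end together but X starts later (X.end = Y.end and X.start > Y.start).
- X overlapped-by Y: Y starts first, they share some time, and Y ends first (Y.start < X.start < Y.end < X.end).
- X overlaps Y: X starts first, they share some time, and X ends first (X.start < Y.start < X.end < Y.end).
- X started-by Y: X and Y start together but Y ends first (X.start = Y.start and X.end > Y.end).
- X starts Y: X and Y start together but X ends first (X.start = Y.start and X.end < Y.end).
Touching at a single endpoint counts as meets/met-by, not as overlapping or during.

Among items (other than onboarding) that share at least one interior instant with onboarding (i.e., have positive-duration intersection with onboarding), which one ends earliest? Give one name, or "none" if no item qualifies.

load_test

Target onboarding = [52, 79].
audit [26, 48] → before → excluded.
deploy [31, 34] → before → excluded.
load_test [22, 63] → overlaps → candidate.
qa_pass [79, 98] → met-by → excluded.
rehearsal [40, 79] → finished-by → candidate.
reindex [61, 88] → overlapped-by → candidate.
soundcheck [17, 28] → before → excluded.
triage [28, 31] → before → excluded.
Among candidates, earliest end is 63 → load_test.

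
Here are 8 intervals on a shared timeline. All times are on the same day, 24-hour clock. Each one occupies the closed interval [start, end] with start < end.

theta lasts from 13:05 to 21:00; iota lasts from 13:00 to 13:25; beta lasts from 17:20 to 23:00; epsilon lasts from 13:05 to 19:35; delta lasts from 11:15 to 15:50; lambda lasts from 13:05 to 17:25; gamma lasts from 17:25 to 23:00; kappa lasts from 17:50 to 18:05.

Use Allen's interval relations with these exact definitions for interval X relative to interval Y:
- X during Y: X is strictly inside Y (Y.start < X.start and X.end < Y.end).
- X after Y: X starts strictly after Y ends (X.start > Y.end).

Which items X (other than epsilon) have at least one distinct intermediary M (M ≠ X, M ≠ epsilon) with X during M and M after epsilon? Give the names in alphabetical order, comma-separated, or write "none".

none

Target epsilon = [13:05, 19:35].
Intermediaries M with M after epsilon: none.
Union: none.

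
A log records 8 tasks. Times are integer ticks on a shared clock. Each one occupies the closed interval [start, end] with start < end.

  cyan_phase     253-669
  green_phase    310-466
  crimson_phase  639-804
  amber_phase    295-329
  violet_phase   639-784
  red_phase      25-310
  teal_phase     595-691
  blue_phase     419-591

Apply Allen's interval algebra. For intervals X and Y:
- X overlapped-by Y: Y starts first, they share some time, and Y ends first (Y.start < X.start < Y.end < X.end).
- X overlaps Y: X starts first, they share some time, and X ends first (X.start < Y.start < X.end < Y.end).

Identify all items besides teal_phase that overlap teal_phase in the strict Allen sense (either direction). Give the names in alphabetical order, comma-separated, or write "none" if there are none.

Target teal_phase = [595, 691].
amber_phase [295, 329] → before → no.
blue_phase [419, 591] → before → no.
crimson_phase [639, 804] → overlapped-by → yes.
cyan_phase [253, 669] → overlaps → yes.
green_phase [310, 466] → before → no.
red_phase [25, 310] → before → no.
violet_phase [639, 784] → overlapped-by → yes.
Result: crimson_phase, cyan_phase, violet_phase.

crimson_phase, cyan_phase, violet_phase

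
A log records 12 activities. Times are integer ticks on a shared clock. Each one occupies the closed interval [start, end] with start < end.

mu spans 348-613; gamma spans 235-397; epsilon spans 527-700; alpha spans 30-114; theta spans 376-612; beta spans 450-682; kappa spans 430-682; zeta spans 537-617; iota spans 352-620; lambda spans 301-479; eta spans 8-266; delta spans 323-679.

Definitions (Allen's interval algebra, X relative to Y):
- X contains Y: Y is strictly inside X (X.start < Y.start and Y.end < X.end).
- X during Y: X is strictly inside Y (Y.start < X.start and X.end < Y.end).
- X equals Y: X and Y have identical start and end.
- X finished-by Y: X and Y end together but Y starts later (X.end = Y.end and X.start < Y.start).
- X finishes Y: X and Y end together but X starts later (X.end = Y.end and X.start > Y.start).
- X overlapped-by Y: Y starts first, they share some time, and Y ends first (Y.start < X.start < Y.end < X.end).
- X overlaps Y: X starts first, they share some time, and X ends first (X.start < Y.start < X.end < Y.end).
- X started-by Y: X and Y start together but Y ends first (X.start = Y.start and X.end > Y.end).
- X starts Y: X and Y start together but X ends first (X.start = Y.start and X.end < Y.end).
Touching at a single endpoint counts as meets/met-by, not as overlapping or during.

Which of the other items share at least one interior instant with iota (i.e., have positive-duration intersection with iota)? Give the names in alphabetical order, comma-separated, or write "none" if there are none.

Target iota = [352, 620].
alpha [30, 114] → before → no.
beta [450, 682] → overlapped-by → yes.
delta [323, 679] → contains → yes.
epsilon [527, 700] → overlapped-by → yes.
eta [8, 266] → before → no.
gamma [235, 397] → overlaps → yes.
kappa [430, 682] → overlapped-by → yes.
lambda [301, 479] → overlaps → yes.
mu [348, 613] → overlaps → yes.
theta [376, 612] → during → yes.
zeta [537, 617] → during → yes.
Result: beta, delta, epsilon, gamma, kappa, lambda, mu, theta, zeta.

beta, delta, epsilon, gamma, kappa, lambda, mu, theta, zeta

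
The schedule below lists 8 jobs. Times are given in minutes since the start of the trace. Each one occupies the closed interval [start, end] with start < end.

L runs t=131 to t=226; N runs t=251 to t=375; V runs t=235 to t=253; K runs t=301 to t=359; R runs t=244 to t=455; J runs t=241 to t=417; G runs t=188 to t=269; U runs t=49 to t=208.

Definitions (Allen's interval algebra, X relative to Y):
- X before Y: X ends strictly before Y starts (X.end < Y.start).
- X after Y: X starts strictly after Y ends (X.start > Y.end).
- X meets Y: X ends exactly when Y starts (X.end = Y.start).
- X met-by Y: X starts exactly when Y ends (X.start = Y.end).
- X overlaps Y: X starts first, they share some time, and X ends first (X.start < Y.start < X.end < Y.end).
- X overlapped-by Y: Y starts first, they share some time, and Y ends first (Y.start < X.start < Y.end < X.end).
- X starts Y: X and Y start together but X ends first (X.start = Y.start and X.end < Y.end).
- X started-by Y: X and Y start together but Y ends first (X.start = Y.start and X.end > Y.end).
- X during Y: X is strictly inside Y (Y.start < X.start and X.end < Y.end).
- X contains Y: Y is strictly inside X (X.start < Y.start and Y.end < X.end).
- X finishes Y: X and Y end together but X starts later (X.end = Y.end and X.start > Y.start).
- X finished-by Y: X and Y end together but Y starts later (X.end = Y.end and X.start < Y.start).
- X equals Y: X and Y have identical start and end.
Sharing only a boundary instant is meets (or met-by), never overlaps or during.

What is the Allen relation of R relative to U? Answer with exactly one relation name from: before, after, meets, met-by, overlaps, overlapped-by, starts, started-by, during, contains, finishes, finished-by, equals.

after

R = [t=244, t=455]; U = [t=49, t=208].
Compare endpoints: R.start > U.start, R.start > U.end, R.end > U.start, R.end > U.end.
That pattern is 'after'.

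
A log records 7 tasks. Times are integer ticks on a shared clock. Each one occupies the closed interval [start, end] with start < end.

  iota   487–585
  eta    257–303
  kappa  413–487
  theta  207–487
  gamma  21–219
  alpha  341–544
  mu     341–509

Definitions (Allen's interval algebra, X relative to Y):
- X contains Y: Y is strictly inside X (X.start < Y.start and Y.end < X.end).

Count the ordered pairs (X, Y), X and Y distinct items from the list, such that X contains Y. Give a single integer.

Checking all 42 ordered pairs for relation 'contains'; matching pairs in alphabetical order:
(alpha, kappa): alpha contains kappa ✓
(mu, kappa): mu contains kappa ✓
(theta, eta): theta contains eta ✓
Count: 3.

3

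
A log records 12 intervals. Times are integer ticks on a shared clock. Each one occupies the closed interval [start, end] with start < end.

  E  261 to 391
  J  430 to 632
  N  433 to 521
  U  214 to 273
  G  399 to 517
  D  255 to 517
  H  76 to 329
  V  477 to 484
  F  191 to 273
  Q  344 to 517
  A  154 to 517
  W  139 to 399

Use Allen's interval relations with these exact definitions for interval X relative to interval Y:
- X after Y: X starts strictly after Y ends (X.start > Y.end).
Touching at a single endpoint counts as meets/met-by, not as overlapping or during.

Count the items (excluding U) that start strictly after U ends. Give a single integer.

5

Target U = [214, 273].
A [154, 517] → contains → no.
D [255, 517] → overlapped-by → no.
E [261, 391] → overlapped-by → no.
F [191, 273] → finished-by → no.
G [399, 517] → after → counts.
H [76, 329] → contains → no.
J [430, 632] → after → counts.
N [433, 521] → after → counts.
Q [344, 517] → after → counts.
V [477, 484] → after → counts.
W [139, 399] → contains → no.
Total: 5.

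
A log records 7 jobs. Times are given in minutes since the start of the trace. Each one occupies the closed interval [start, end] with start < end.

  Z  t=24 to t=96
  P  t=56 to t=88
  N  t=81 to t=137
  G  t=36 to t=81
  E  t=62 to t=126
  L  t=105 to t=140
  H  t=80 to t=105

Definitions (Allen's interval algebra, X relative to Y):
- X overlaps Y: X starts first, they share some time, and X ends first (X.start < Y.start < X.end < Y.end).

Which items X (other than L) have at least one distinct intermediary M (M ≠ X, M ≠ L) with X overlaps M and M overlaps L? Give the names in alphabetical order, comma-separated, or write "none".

E, G, H, P, Z

Target L = [t=105, t=140].
Intermediaries M with M overlaps L: E, N.
Via E — items with X overlaps E: G, P, Z.
Via N — items with X overlaps N: E, H, P, Z.
Union: E, G, H, P, Z.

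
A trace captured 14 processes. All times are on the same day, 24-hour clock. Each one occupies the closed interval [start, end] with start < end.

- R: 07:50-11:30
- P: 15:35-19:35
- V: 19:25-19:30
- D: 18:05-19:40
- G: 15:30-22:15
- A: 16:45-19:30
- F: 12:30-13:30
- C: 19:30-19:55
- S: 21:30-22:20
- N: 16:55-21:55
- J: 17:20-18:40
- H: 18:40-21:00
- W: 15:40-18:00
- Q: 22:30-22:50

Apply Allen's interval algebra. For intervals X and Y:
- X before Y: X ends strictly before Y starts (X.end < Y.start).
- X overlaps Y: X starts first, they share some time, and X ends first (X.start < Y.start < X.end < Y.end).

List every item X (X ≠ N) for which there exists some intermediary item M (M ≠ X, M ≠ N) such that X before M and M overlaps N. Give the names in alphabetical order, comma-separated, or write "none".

Target N = [16:55, 21:55].
Intermediaries M with M overlaps N: A, P, W.
Via A — items with X before A: F, R.
Via P — items with X before P: F, R.
Via W — items with X before W: F, R.
Union: F, R.

F, R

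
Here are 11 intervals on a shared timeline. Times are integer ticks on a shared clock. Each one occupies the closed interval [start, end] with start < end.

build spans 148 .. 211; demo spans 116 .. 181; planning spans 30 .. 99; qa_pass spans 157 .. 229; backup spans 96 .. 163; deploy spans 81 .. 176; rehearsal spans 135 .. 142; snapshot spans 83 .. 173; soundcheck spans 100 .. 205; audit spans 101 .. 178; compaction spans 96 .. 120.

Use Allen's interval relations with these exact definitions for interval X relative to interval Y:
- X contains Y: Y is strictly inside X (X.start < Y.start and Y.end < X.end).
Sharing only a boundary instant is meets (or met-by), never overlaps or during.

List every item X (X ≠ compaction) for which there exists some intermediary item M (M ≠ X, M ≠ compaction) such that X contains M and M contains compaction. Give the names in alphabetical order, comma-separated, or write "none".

deploy

Target compaction = [96, 120].
Intermediaries M with M contains compaction: deploy, snapshot.
Via deploy — items with X contains deploy: none.
Via snapshot — items with X contains snapshot: deploy.
Union: deploy.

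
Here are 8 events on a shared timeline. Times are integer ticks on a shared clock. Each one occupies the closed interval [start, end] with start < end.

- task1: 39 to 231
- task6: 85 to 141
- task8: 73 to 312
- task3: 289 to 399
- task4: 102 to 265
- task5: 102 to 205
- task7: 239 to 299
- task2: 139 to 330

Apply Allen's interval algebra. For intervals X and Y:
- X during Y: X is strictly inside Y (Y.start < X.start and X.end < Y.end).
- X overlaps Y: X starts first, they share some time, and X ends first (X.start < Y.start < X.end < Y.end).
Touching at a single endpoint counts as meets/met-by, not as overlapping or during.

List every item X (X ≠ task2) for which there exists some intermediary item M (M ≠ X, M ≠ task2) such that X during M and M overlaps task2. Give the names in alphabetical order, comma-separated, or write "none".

Target task2 = [139, 330].
Intermediaries M with M overlaps task2: task1, task4, task5, task6, task8.
Via task1 — items with X during task1: task5, task6.
Via task4 — items with X during task4: none.
Via task5 — items with X during task5: none.
Via task6 — items with X during task6: none.
Via task8 — items with X during task8: task4, task5, task6, task7.
Union: task4, task5, task6, task7.

task4, task5, task6, task7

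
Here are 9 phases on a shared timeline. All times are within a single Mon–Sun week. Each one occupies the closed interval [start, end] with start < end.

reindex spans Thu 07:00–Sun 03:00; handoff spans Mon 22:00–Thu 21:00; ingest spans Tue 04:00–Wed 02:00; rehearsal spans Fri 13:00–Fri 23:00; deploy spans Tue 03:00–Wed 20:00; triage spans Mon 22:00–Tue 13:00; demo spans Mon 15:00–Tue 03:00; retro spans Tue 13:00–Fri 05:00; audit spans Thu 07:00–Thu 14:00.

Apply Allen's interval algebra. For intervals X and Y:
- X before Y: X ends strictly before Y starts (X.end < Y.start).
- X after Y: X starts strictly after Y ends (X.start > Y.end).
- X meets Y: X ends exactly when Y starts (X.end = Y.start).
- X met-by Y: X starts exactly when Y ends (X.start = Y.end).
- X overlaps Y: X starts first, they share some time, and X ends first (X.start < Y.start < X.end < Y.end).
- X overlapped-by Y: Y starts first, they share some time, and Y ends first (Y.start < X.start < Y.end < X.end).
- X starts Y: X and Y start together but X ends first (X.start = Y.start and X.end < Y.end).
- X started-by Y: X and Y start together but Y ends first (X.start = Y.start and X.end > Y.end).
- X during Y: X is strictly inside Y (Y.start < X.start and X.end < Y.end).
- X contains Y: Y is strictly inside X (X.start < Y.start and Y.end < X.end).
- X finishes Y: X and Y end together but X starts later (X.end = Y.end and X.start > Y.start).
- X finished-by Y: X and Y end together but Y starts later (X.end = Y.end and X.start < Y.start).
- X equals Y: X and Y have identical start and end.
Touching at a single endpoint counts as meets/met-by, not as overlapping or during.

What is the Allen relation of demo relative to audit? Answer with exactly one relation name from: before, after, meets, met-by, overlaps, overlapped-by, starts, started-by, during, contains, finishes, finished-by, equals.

demo = [Mon 15:00, Tue 03:00]; audit = [Thu 07:00, Thu 14:00].
Compare endpoints: demo.start < audit.start, demo.start < audit.end, demo.end < audit.start, demo.end < audit.end.
That pattern is 'before'.

before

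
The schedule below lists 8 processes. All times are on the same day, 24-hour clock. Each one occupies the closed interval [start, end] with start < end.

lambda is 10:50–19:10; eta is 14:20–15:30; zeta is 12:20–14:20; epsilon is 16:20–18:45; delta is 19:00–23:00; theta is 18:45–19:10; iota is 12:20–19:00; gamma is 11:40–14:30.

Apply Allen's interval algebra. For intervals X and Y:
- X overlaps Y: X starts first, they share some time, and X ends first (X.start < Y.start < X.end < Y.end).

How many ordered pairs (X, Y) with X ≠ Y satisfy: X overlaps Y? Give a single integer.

5

Checking all 56 ordered pairs for relation 'overlaps'; matching pairs in alphabetical order:
(gamma, eta): gamma overlaps eta ✓
(gamma, iota): gamma overlaps iota ✓
(iota, theta): iota overlaps theta ✓
(lambda, delta): lambda overlaps delta ✓
(theta, delta): theta overlaps delta ✓
Count: 5.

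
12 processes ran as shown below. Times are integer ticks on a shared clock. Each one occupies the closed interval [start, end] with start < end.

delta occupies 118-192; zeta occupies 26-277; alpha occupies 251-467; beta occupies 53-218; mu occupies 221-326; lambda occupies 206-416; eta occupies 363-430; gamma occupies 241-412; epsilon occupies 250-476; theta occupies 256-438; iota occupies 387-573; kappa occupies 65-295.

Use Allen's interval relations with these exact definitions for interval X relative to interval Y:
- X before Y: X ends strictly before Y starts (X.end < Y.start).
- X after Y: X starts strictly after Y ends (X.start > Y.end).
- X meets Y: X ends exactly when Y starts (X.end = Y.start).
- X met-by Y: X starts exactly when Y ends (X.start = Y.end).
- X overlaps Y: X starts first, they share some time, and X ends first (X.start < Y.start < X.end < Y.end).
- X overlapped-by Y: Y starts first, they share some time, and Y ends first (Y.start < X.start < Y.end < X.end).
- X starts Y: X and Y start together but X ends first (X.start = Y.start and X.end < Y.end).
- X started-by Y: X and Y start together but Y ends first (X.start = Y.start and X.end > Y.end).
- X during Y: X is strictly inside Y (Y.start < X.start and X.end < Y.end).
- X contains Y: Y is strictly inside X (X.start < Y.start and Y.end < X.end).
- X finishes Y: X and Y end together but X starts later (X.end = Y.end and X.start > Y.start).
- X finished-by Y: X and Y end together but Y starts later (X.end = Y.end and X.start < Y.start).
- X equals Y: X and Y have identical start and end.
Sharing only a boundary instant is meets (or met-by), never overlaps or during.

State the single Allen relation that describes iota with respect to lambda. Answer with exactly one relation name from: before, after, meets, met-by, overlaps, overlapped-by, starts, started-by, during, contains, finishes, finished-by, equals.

overlapped-by

iota = [387, 573]; lambda = [206, 416].
Compare endpoints: iota.start > lambda.start, iota.start < lambda.end, iota.end > lambda.start, iota.end > lambda.end.
That pattern is 'overlapped-by'.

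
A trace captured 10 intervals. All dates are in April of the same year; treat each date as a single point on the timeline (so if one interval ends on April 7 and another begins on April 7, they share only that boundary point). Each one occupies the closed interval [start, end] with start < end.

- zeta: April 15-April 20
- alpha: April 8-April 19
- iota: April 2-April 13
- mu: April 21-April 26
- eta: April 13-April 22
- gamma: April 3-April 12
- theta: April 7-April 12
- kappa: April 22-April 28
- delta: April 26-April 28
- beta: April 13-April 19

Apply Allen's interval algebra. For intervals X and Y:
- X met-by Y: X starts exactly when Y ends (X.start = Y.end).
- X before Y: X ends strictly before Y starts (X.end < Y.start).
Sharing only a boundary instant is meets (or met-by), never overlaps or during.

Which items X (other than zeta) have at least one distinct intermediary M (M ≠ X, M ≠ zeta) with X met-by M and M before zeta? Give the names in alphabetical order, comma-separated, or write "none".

beta, eta

Target zeta = [April 15, April 20].
Intermediaries M with M before zeta: gamma, iota, theta.
Via gamma — items with X met-by gamma: none.
Via iota — items with X met-by iota: beta, eta.
Via theta — items with X met-by theta: none.
Union: beta, eta.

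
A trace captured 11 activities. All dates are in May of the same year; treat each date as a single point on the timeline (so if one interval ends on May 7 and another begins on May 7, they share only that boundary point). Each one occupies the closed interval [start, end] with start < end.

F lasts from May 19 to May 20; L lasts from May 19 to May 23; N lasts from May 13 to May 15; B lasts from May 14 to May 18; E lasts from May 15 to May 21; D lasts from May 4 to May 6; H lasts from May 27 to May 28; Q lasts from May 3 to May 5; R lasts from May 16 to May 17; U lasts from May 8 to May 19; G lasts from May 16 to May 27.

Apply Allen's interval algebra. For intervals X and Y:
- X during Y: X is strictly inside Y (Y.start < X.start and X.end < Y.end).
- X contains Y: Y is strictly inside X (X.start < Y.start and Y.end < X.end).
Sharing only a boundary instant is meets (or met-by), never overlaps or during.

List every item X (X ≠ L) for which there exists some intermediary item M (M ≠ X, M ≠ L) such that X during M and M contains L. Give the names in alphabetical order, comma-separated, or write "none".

Target L = [May 19, May 23].
Intermediaries M with M contains L: G.
Via G — items with X during G: F.
Union: F.

F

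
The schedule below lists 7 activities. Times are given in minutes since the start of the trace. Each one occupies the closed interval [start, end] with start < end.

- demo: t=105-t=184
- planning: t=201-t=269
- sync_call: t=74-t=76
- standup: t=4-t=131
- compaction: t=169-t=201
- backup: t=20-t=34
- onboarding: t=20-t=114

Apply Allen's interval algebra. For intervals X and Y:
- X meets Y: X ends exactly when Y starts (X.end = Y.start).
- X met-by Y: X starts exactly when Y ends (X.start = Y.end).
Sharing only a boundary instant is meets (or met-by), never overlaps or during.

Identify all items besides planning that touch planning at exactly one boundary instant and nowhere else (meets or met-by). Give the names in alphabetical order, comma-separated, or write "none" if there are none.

Target planning = [t=201, t=269].
backup [t=20, t=34] → before → no.
compaction [t=169, t=201] → meets → yes.
demo [t=105, t=184] → before → no.
onboarding [t=20, t=114] → before → no.
standup [t=4, t=131] → before → no.
sync_call [t=74, t=76] → before → no.
Result: compaction.

compaction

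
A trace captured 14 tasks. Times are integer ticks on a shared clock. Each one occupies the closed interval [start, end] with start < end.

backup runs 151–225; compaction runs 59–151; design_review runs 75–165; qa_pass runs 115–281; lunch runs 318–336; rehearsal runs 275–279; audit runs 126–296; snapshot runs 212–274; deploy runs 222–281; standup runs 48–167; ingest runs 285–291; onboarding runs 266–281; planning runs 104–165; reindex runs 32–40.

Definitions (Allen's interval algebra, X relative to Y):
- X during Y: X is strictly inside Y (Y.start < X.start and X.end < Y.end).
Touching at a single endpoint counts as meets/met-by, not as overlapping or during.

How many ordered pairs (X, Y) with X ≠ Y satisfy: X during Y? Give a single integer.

Checking all 182 ordered pairs for relation 'during'; matching pairs in alphabetical order:
(backup, audit): backup during audit ✓
(backup, qa_pass): backup during qa_pass ✓
(compaction, standup): compaction during standup ✓
(deploy, audit): deploy during audit ✓
(design_review, standup): design_review during standup ✓
(ingest, audit): ingest during audit ✓
(onboarding, audit): onboarding during audit ✓
(planning, standup): planning during standup ✓
(rehearsal, audit): rehearsal during audit ✓
(rehearsal, deploy): rehearsal during deploy ✓
(rehearsal, onboarding): rehearsal during onboarding ✓
(rehearsal, qa_pass): rehearsal during qa_pass ✓
(snapshot, audit): snapshot during audit ✓
(snapshot, qa_pass): snapshot during qa_pass ✓
Count: 14.

14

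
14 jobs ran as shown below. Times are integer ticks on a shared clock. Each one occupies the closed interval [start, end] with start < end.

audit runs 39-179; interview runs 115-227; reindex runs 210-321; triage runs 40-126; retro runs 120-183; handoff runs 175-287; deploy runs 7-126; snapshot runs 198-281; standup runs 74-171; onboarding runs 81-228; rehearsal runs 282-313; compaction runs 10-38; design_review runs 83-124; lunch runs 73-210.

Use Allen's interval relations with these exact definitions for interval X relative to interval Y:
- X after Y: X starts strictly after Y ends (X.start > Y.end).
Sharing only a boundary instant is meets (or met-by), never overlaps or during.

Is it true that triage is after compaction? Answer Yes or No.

Yes

triage = [40, 126], compaction = [10, 38].
Actual relation of triage to compaction: after.
Asked whether 'after' holds → Yes.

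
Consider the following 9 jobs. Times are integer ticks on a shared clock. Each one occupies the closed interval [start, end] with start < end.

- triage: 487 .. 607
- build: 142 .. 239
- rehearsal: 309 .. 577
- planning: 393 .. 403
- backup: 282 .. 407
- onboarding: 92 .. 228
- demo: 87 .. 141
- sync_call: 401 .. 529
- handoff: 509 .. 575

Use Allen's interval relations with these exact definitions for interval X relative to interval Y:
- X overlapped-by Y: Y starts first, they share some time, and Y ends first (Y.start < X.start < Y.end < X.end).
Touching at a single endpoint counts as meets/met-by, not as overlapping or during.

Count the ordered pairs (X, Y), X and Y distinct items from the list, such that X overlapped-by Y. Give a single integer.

Checking all 72 ordered pairs for relation 'overlapped-by'; matching pairs in alphabetical order:
(build, onboarding): build overlapped-by onboarding ✓
(handoff, sync_call): handoff overlapped-by sync_call ✓
(onboarding, demo): onboarding overlapped-by demo ✓
(rehearsal, backup): rehearsal overlapped-by backup ✓
(sync_call, backup): sync_call overlapped-by backup ✓
(sync_call, planning): sync_call overlapped-by planning ✓
(triage, rehearsal): triage overlapped-by rehearsal ✓
(triage, sync_call): triage overlapped-by sync_call ✓
Count: 8.

8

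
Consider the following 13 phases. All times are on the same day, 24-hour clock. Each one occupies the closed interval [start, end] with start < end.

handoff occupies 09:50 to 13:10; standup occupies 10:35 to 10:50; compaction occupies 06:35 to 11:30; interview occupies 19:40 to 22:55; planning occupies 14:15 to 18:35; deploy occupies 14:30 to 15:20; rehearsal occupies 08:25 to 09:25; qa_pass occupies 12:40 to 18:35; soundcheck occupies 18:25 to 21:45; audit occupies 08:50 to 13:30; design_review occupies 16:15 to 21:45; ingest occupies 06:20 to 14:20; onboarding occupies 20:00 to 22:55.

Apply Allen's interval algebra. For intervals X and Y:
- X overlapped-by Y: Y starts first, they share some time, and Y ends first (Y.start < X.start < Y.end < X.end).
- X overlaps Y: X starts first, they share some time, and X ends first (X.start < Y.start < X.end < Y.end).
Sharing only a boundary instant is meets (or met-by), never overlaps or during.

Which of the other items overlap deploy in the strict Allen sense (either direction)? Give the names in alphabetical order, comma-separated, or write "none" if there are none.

none

Target deploy = [14:30, 15:20].
audit [08:50, 13:30] → before → no.
compaction [06:35, 11:30] → before → no.
design_review [16:15, 21:45] → after → no.
handoff [09:50, 13:10] → before → no.
ingest [06:20, 14:20] → before → no.
interview [19:40, 22:55] → after → no.
onboarding [20:00, 22:55] → after → no.
planning [14:15, 18:35] → contains → no.
qa_pass [12:40, 18:35] → contains → no.
rehearsal [08:25, 09:25] → before → no.
soundcheck [18:25, 21:45] → after → no.
standup [10:35, 10:50] → before → no.
Result: none.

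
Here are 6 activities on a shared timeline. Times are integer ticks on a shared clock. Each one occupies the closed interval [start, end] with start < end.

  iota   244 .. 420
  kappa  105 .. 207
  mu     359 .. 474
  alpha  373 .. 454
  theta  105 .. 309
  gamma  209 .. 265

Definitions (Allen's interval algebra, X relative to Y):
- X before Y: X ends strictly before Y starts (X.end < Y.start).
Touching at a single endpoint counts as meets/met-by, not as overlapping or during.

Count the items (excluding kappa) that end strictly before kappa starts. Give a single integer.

Target kappa = [105, 207].
alpha [373, 454] → after → no.
gamma [209, 265] → after → no.
iota [244, 420] → after → no.
mu [359, 474] → after → no.
theta [105, 309] → started-by → no.
Total: 0.

0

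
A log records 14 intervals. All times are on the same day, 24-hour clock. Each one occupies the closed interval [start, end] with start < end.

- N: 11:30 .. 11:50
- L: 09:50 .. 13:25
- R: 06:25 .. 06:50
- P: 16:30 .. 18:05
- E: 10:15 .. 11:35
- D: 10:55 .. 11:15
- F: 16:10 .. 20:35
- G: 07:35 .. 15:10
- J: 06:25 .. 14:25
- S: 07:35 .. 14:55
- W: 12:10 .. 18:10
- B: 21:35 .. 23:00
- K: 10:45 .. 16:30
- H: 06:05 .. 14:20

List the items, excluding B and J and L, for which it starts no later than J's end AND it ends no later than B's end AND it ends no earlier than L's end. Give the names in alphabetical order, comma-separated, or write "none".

G, H, K, S, W

Conditions: its start is no later than J's end (X.start <= 14:25) AND its end is no later than B's end (X.end <= 23:00) AND its end is no earlier than L's end (X.end >= 13:25).
D: start 10:55 <= 14:25? ✓; end 11:15 <= 23:00? ✓; end 11:15 >= 13:25? ✗ → no.
E: start 10:15 <= 14:25? ✓; end 11:35 <= 23:00? ✓; end 11:35 >= 13:25? ✗ → no.
F: start 16:10 <= 14:25? ✗; end 20:35 <= 23:00? ✓; end 20:35 >= 13:25? ✓ → no.
G: start 07:35 <= 14:25? ✓; end 15:10 <= 23:00? ✓; end 15:10 >= 13:25? ✓ → yes.
H: start 06:05 <= 14:25? ✓; end 14:20 <= 23:00? ✓; end 14:20 >= 13:25? ✓ → yes.
K: start 10:45 <= 14:25? ✓; end 16:30 <= 23:00? ✓; end 16:30 >= 13:25? ✓ → yes.
N: start 11:30 <= 14:25? ✓; end 11:50 <= 23:00? ✓; end 11:50 >= 13:25? ✗ → no.
P: start 16:30 <= 14:25? ✗; end 18:05 <= 23:00? ✓; end 18:05 >= 13:25? ✓ → no.
R: start 06:25 <= 14:25? ✓; end 06:50 <= 23:00? ✓; end 06:50 >= 13:25? ✗ → no.
S: start 07:35 <= 14:25? ✓; end 14:55 <= 23:00? ✓; end 14:55 >= 13:25? ✓ → yes.
W: start 12:10 <= 14:25? ✓; end 18:10 <= 23:00? ✓; end 18:10 >= 13:25? ✓ → yes.
Result: G, H, K, S, W.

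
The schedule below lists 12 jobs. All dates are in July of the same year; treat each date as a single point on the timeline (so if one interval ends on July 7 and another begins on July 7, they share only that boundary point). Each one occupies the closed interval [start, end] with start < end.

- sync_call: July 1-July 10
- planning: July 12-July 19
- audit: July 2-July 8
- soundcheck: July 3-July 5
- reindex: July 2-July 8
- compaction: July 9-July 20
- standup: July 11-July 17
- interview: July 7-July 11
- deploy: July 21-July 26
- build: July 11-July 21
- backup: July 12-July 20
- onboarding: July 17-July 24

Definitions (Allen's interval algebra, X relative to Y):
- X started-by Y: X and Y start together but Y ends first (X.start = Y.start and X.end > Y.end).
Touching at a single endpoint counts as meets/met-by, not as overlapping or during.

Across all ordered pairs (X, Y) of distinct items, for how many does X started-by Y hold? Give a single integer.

2

Checking all 132 ordered pairs for relation 'started-by'; matching pairs in alphabetical order:
(backup, planning): backup started-by planning ✓
(build, standup): build started-by standup ✓
Count: 2.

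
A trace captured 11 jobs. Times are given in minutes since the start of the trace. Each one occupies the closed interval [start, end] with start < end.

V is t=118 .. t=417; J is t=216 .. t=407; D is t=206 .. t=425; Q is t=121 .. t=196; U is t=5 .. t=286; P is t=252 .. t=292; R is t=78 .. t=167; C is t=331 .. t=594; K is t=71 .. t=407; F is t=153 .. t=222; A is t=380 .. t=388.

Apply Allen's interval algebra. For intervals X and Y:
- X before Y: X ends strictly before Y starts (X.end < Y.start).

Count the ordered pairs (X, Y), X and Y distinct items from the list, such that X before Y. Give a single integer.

Checking all 110 ordered pairs for relation 'before'; matching pairs in alphabetical order:
(F, A): F before A ✓
(F, C): F before C ✓
(F, P): F before P ✓
(P, A): P before A ✓
(P, C): P before C ✓
(Q, A): Q before A ✓
(Q, C): Q before C ✓
(Q, D): Q before D ✓
(Q, J): Q before J ✓
(Q, P): Q before P ✓
(R, A): R before A ✓
(R, C): R before C ✓
(R, D): R before D ✓
(R, J): R before J ✓
(R, P): R before P ✓
(U, A): U before A ✓
(U, C): U before C ✓
Count: 17.

17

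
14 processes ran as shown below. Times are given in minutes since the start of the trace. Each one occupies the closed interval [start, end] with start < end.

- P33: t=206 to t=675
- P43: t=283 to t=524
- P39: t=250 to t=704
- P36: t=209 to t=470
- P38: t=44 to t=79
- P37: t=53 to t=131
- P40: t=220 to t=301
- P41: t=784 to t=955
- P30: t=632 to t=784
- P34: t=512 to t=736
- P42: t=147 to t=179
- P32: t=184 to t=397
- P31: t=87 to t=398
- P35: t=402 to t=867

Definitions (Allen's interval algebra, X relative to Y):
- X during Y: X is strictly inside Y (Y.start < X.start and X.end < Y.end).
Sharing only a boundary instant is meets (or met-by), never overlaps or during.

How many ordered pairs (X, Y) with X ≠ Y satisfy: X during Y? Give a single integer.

11

Checking all 182 ordered pairs for relation 'during'; matching pairs in alphabetical order:
(P30, P35): P30 during P35 ✓
(P32, P31): P32 during P31 ✓
(P34, P35): P34 during P35 ✓
(P36, P33): P36 during P33 ✓
(P40, P31): P40 during P31 ✓
(P40, P32): P40 during P32 ✓
(P40, P33): P40 during P33 ✓
(P40, P36): P40 during P36 ✓
(P42, P31): P42 during P31 ✓
(P43, P33): P43 during P33 ✓
(P43, P39): P43 during P39 ✓
Count: 11.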